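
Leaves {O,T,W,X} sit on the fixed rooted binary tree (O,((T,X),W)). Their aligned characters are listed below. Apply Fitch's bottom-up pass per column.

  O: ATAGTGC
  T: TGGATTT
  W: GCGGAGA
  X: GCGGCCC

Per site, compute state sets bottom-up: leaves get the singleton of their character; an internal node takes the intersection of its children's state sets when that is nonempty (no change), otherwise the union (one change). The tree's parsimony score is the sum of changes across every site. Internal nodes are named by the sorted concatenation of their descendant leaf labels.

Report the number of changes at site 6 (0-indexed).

site 0, node TX: T={T} ∪ X={G} → {G,T} (+1)
site 0, node TWX: TX={G,T} ∩ W={G} → {G} (+0)
site 0, node OTWX: O={A} ∪ TWX={G} → {A,G} (+1)
site 1, node TX: T={G} ∪ X={C} → {C,G} (+1)
site 1, node TWX: TX={C,G} ∩ W={C} → {C} (+0)
site 1, node OTWX: O={T} ∪ TWX={C} → {C,T} (+1)
site 2, node TX: T={G} ∩ X={G} → {G} (+0)
site 2, node TWX: TX={G} ∩ W={G} → {G} (+0)
site 2, node OTWX: O={A} ∪ TWX={G} → {A,G} (+1)
site 3, node TX: T={A} ∪ X={G} → {A,G} (+1)
site 3, node TWX: TX={A,G} ∩ W={G} → {G} (+0)
site 3, node OTWX: O={G} ∩ TWX={G} → {G} (+0)
site 4, node TX: T={T} ∪ X={C} → {C,T} (+1)
site 4, node TWX: TX={C,T} ∪ W={A} → {A,C,T} (+1)
site 4, node OTWX: O={T} ∩ TWX={A,C,T} → {T} (+0)
site 5, node TX: T={T} ∪ X={C} → {C,T} (+1)
site 5, node TWX: TX={C,T} ∪ W={G} → {C,G,T} (+1)
site 5, node OTWX: O={G} ∩ TWX={C,G,T} → {G} (+0)
site 6, node TX: T={T} ∪ X={C} → {C,T} (+1)
site 6, node TWX: TX={C,T} ∪ W={A} → {A,C,T} (+1)
site 6, node OTWX: O={C} ∩ TWX={A,C,T} → {C} (+0)
per-site changes: [2, 2, 1, 1, 2, 2, 2]; total = 12

2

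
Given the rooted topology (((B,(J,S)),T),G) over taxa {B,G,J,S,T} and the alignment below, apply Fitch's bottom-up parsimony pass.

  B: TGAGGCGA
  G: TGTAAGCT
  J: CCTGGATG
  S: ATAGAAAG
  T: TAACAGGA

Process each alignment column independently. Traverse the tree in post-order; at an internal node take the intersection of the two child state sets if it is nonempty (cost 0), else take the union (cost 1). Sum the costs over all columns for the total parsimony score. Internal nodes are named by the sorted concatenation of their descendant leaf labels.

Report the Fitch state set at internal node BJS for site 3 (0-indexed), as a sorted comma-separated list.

JS@0: {C} ∪ {A} = {A,C} (union, +1)
BJS@0: {T} ∪ {A,C} = {A,C,T} (union, +1)
BJST@0: {A,C,T} ∩ {T} = {T} (intersection, +0)
BGJST@0: {T} ∩ {T} = {T} (intersection, +0)
JS@1: {C} ∪ {T} = {C,T} (union, +1)
BJS@1: {G} ∪ {C,T} = {C,G,T} (union, +1)
BJST@1: {C,G,T} ∪ {A} = {A,C,G,T} (union, +1)
BGJST@1: {A,C,G,T} ∩ {G} = {G} (intersection, +0)
JS@2: {T} ∪ {A} = {A,T} (union, +1)
BJS@2: {A} ∩ {A,T} = {A} (intersection, +0)
BJST@2: {A} ∩ {A} = {A} (intersection, +0)
BGJST@2: {A} ∪ {T} = {A,T} (union, +1)
JS@3: {G} ∩ {G} = {G} (intersection, +0)
BJS@3: {G} ∩ {G} = {G} (intersection, +0)
BJST@3: {G} ∪ {C} = {C,G} (union, +1)
BGJST@3: {C,G} ∪ {A} = {A,C,G} (union, +1)
JS@4: {G} ∪ {A} = {A,G} (union, +1)
BJS@4: {G} ∩ {A,G} = {G} (intersection, +0)
BJST@4: {G} ∪ {A} = {A,G} (union, +1)
BGJST@4: {A,G} ∩ {A} = {A} (intersection, +0)
JS@5: {A} ∩ {A} = {A} (intersection, +0)
BJS@5: {C} ∪ {A} = {A,C} (union, +1)
BJST@5: {A,C} ∪ {G} = {A,C,G} (union, +1)
BGJST@5: {A,C,G} ∩ {G} = {G} (intersection, +0)
JS@6: {T} ∪ {A} = {A,T} (union, +1)
BJS@6: {G} ∪ {A,T} = {A,G,T} (union, +1)
BJST@6: {A,G,T} ∩ {G} = {G} (intersection, +0)
BGJST@6: {G} ∪ {C} = {C,G} (union, +1)
JS@7: {G} ∩ {G} = {G} (intersection, +0)
BJS@7: {A} ∪ {G} = {A,G} (union, +1)
BJST@7: {A,G} ∩ {A} = {A} (intersection, +0)
BGJST@7: {A} ∪ {T} = {A,T} (union, +1)
per-site changes: [2, 3, 2, 2, 2, 2, 3, 2]; total = 18

G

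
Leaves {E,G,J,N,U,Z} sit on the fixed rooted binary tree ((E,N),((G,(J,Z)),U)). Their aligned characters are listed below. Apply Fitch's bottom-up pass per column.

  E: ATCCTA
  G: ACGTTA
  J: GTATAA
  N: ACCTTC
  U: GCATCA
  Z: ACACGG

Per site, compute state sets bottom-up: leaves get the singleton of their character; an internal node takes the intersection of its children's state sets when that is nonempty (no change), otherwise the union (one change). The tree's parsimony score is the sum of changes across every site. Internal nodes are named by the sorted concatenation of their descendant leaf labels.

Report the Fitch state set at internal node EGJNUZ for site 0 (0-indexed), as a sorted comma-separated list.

EN@0: {A} ∩ {A} = {A} (intersection, +0)
JZ@0: {G} ∪ {A} = {A,G} (union, +1)
GJZ@0: {A} ∩ {A,G} = {A} (intersection, +0)
GJUZ@0: {A} ∪ {G} = {A,G} (union, +1)
EGJNUZ@0: {A} ∩ {A,G} = {A} (intersection, +0)
EN@1: {T} ∪ {C} = {C,T} (union, +1)
JZ@1: {T} ∪ {C} = {C,T} (union, +1)
GJZ@1: {C} ∩ {C,T} = {C} (intersection, +0)
GJUZ@1: {C} ∩ {C} = {C} (intersection, +0)
EGJNUZ@1: {C,T} ∩ {C} = {C} (intersection, +0)
EN@2: {C} ∩ {C} = {C} (intersection, +0)
JZ@2: {A} ∩ {A} = {A} (intersection, +0)
GJZ@2: {G} ∪ {A} = {A,G} (union, +1)
GJUZ@2: {A,G} ∩ {A} = {A} (intersection, +0)
EGJNUZ@2: {C} ∪ {A} = {A,C} (union, +1)
EN@3: {C} ∪ {T} = {C,T} (union, +1)
JZ@3: {T} ∪ {C} = {C,T} (union, +1)
GJZ@3: {T} ∩ {C,T} = {T} (intersection, +0)
GJUZ@3: {T} ∩ {T} = {T} (intersection, +0)
EGJNUZ@3: {C,T} ∩ {T} = {T} (intersection, +0)
EN@4: {T} ∩ {T} = {T} (intersection, +0)
JZ@4: {A} ∪ {G} = {A,G} (union, +1)
GJZ@4: {T} ∪ {A,G} = {A,G,T} (union, +1)
GJUZ@4: {A,G,T} ∪ {C} = {A,C,G,T} (union, +1)
EGJNUZ@4: {T} ∩ {A,C,G,T} = {T} (intersection, +0)
EN@5: {A} ∪ {C} = {A,C} (union, +1)
JZ@5: {A} ∪ {G} = {A,G} (union, +1)
GJZ@5: {A} ∩ {A,G} = {A} (intersection, +0)
GJUZ@5: {A} ∩ {A} = {A} (intersection, +0)
EGJNUZ@5: {A,C} ∩ {A} = {A} (intersection, +0)
per-site changes: [2, 2, 2, 2, 3, 2]; total = 13

A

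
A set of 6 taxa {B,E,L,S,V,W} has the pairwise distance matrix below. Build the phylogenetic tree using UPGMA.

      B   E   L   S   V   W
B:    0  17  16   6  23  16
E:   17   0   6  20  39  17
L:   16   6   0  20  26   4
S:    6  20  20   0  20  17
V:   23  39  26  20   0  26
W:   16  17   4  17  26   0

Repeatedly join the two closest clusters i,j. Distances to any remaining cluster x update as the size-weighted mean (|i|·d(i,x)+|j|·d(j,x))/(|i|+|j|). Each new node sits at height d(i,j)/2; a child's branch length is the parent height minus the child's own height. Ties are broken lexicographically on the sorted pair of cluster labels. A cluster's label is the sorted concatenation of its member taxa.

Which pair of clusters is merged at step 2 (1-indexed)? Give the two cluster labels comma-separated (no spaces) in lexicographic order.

1. join L+W (d=4) ⇒ LW; edges |L|=2, |W|=2
  updated: d(B,LW)=16, d(E,LW)=23/2, d(LW,S)=37/2, d(LW,V)=26
2. join B+S (d=6) ⇒ BS; edges |B|=3, |S|=3
  updated: d(BS,E)=37/2, d(BS,LW)=69/4, d(BS,V)=43/2
3. join E+LW (d=23/2) ⇒ ELW; edges |E|=23/4, |LW|=15/4
  updated: d(BS,ELW)=53/3, d(ELW,V)=91/3
4. join BS+ELW (d=53/3) ⇒ BELSW; edges |BS|=35/6, |ELW|=37/12
  updated: d(BELSW,V)=134/5
5. join BELSW+V (d=134/5) ⇒ BELSVW; edges |BELSW|=137/30, |V|=67/5
final tree: (((B:3,S:3):35/6,(E:23/4,(L:2,W:2):15/4):37/12):137/30,V:67/5)
total length: 2783/60

B,S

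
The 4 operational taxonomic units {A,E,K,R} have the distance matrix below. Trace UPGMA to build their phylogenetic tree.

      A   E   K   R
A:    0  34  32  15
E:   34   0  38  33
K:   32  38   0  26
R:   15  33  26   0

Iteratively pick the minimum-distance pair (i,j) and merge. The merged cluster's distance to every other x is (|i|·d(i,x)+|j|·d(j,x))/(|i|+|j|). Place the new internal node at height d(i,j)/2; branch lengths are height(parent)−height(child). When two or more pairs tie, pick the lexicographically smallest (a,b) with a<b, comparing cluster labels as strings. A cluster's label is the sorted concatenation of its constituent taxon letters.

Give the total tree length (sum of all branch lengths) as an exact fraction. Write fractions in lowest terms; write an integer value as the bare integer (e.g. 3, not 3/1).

step 1: merge (A,R) at d=15; branch lengths A→15/2, R→15/2; new cluster AR
  updated: d(AR,E)=67/2, d(AR,K)=29
step 2: merge (AR,K) at d=29; branch lengths AR→7, K→29/2; new cluster AKR
  updated: d(AKR,E)=35
step 3: merge (AKR,E) at d=35; branch lengths AKR→3, E→35/2; new cluster AEKR
final tree: (((A:15/2,R:15/2):7,K:29/2):3,E:35/2)
total length: 57

57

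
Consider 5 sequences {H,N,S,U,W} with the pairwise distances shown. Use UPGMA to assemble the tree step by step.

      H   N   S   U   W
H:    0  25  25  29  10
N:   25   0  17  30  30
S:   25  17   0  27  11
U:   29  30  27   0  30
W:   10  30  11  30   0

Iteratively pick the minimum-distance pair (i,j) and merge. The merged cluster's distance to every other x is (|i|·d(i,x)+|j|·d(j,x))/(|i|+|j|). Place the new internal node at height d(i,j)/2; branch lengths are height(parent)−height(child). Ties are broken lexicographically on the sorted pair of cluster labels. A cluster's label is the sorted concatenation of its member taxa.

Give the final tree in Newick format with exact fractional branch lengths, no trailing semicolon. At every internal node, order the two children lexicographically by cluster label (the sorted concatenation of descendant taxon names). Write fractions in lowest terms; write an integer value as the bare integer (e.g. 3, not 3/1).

iteration 1: select H,W (d=10); attach at lengths (5, 5); label the merged cluster HW
  updated: d(HW,N)=55/2, d(HW,S)=18, d(HW,U)=59/2
iteration 2: select N,S (d=17); attach at lengths (17/2, 17/2); label the merged cluster NS
  updated: d(HW,NS)=91/4, d(NS,U)=57/2
iteration 3: select HW,NS (d=91/4); attach at lengths (51/8, 23/8); label the merged cluster HNSW
  updated: d(HNSW,U)=29
iteration 4: select HNSW,U (d=29); attach at lengths (25/8, 29/2); label the merged cluster HNSUW
final tree: (((H:5,W:5):51/8,(N:17/2,S:17/2):23/8):25/8,U:29/2)
total length: 431/8

(((H:5,W:5):51/8,(N:17/2,S:17/2):23/8):25/8,U:29/2)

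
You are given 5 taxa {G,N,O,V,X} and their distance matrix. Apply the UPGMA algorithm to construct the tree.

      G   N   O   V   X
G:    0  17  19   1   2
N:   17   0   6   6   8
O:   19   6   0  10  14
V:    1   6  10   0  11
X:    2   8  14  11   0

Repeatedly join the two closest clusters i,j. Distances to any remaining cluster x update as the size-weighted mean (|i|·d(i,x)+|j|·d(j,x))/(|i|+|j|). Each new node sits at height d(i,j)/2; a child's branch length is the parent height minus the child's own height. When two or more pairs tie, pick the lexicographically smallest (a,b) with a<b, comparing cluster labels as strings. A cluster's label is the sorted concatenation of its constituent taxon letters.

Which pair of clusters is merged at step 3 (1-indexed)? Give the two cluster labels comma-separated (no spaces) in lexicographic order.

1. join G+V (d=1) ⇒ GV; edges |G|=1/2, |V|=1/2
  updated: d(GV,N)=23/2, d(GV,O)=29/2, d(GV,X)=13/2
2. join N+O (d=6) ⇒ NO; edges |N|=3, |O|=3
  updated: d(GV,NO)=13, d(NO,X)=11
3. join GV+X (d=13/2) ⇒ GVX; edges |GV|=11/4, |X|=13/4
  updated: d(GVX,NO)=37/3
4. join GVX+NO (d=37/3) ⇒ GNOVX; edges |GVX|=35/12, |NO|=19/6
final tree: (((G:1/2,V:1/2):11/4,X:13/4):35/12,(N:3,O:3):19/6)
total length: 229/12

GV,X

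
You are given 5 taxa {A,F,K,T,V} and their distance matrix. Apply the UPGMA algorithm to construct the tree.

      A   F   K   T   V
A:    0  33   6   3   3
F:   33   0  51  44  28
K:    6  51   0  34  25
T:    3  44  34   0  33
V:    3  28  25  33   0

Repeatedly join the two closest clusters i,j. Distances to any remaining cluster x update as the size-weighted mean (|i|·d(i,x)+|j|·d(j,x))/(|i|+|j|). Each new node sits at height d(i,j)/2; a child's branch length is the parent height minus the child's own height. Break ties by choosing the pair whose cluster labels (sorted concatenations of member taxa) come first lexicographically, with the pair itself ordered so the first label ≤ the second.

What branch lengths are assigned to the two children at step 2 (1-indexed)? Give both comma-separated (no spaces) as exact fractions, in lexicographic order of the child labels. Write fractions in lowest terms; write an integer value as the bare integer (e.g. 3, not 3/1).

iteration 1: select A,T (d=3); attach at lengths (3/2, 3/2); label the merged cluster AT
  updated: d(AT,F)=77/2, d(AT,K)=20, d(AT,V)=18
iteration 2: select AT,V (d=18); attach at lengths (15/2, 9); label the merged cluster ATV
  updated: d(ATV,F)=35, d(ATV,K)=65/3
iteration 3: select ATV,K (d=65/3); attach at lengths (11/6, 65/6); label the merged cluster AKTV
  updated: d(AKTV,F)=39
iteration 4: select AKTV,F (d=39); attach at lengths (26/3, 39/2); label the merged cluster AFKTV
final tree: ((((A:3/2,T:3/2):15/2,V:9):11/6,K:65/6):26/3,F:39/2)
total length: 181/3

15/2,9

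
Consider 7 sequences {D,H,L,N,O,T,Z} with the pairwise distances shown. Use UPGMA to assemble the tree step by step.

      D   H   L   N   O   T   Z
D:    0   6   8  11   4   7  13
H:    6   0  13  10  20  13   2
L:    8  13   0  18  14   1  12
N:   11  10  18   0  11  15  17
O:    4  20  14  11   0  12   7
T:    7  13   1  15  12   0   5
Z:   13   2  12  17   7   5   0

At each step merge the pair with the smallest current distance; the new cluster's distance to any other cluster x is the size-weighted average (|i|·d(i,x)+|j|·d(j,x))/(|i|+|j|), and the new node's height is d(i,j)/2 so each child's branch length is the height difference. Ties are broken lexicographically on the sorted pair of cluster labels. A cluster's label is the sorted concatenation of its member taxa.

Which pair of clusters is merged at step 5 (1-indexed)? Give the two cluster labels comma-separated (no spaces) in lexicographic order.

DLOT,HZ

step 1: merge (L,T) at d=1; branch lengths L→1/2, T→1/2; new cluster LT
  updated: d(D,LT)=15/2, d(H,LT)=13, d(LT,N)=33/2, d(LT,O)=13, d(LT,Z)=17/2
step 2: merge (H,Z) at d=2; branch lengths H→1, Z→1; new cluster HZ
  updated: d(D,HZ)=19/2, d(HZ,LT)=43/4, d(HZ,N)=27/2, d(HZ,O)=27/2
step 3: merge (D,O) at d=4; branch lengths D→2, O→2; new cluster DO
  updated: d(DO,HZ)=23/2, d(DO,LT)=41/4, d(DO,N)=11
step 4: merge (DO,LT) at d=41/4; branch lengths DO→25/8, LT→37/8; new cluster DLOT
  updated: d(DLOT,HZ)=89/8, d(DLOT,N)=55/4
step 5: merge (DLOT,HZ) at d=89/8; branch lengths DLOT→7/16, HZ→73/16; new cluster DHLOTZ
  updated: d(DHLOTZ,N)=41/3
step 6: merge (DHLOTZ,N) at d=41/3; branch lengths DHLOTZ→61/48, N→41/6; new cluster DHLNOTZ
final tree: ((((D:2,O:2):25/8,(L:1/2,T:1/2):37/8):7/16,(H:1,Z:1):73/16):61/48,N:41/6)
total length: 1337/48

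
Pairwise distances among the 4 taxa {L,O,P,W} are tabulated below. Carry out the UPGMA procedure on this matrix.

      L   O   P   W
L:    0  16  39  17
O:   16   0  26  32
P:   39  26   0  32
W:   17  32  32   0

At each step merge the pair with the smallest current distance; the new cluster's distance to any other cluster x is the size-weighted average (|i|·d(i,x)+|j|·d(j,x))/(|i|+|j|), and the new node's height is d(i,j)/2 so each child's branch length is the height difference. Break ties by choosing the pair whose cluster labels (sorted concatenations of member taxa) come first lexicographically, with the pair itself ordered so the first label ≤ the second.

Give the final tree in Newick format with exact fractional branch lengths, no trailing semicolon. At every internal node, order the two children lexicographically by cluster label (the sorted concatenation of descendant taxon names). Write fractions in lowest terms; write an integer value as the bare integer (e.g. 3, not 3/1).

step 1: merge (L,O) at d=16; branch lengths L→8, O→8; new cluster LO
  updated: d(LO,P)=65/2, d(LO,W)=49/2
step 2: merge (LO,W) at d=49/2; branch lengths LO→17/4, W→49/4; new cluster LOW
  updated: d(LOW,P)=97/3
step 3: merge (LOW,P) at d=97/3; branch lengths LOW→47/12, P→97/6; new cluster LOPW
final tree: (((L:8,O:8):17/4,W:49/4):47/12,P:97/6)
total length: 631/12

(((L:8,O:8):17/4,W:49/4):47/12,P:97/6)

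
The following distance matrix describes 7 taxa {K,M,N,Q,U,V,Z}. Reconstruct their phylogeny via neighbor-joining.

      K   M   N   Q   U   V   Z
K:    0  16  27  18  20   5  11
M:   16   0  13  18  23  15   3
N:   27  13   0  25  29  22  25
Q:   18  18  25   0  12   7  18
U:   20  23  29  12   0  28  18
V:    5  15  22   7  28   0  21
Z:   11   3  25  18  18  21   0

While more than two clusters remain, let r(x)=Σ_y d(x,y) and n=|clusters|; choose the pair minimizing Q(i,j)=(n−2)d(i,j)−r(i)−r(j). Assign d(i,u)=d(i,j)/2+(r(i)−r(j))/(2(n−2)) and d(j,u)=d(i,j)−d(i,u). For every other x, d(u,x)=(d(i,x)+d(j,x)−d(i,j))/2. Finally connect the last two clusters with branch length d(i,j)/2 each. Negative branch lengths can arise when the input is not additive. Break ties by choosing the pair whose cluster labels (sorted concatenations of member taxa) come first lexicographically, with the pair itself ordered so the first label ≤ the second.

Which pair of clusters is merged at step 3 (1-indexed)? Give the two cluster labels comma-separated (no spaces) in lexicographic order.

M,Z

1. join K+V (d=5, Q=-170) ⇒ KV; edges |K|=12/5, |V|=13/5
  updated: d(KV,M)=13, d(KV,N)=22, d(KV,Q)=10, d(KV,U)=43/2, d(KV,Z)=27/2
2. join Q+U (d=12, Q=-277/2) ⇒ QU; edges |Q|=55/16, |U|=137/16
  updated: d(KV,QU)=39/4, d(M,QU)=29/2, d(N,QU)=21, d(QU,Z)=12
3. join M+Z (d=3, Q=-88) ⇒ MZ; edges |M|=-1/6, |Z|=19/6
  updated: d(KV,MZ)=47/4, d(MZ,N)=35/2, d(MZ,QU)=47/4
4. join KV+QU (d=39/4, Q=-133/2) ⇒ KQUV; edges |KV|=41/8, |QU|=37/8
  updated: d(KQUV,MZ)=55/8, d(KQUV,N)=133/8
5. join KQUV+MZ (d=55/8, Q=-41) ⇒ KMQUVZ; edges |KQUV|=3, |MZ|=31/8
  updated: d(KMQUVZ,N)=109/8
6. join KMQUVZ+N (d=109/8) ⇒ KMNQUVZ; edges |KMQUVZ|=109/16, |N|=109/16
final tree: ((((K:12/5,V:13/5):41/8,(Q:55/16,U:137/16):37/8):3,(M:-1/6,Z:19/6):31/8):109/16,N:109/16)
total length: 201/4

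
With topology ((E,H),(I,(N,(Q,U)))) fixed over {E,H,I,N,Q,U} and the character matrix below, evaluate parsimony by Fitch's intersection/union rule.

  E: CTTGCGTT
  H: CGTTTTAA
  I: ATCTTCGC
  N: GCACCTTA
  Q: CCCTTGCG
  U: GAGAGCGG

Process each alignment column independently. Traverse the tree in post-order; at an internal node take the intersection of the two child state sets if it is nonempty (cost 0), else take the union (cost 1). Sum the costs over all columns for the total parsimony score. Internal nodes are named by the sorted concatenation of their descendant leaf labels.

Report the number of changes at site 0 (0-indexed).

[col 0] EH: children E:{C}, H:{C} ∩→ {C}; cost 0
[col 0] QU: children Q:{C}, U:{G} ∪→ {C,G}; cost 1
[col 0] NQU: children N:{G}, QU:{C,G} ∩→ {G}; cost 0
[col 0] INQU: children I:{A}, NQU:{G} ∪→ {A,G}; cost 1
[col 0] EHINQU: children EH:{C}, INQU:{A,G} ∪→ {A,C,G}; cost 1
[col 1] EH: children E:{T}, H:{G} ∪→ {G,T}; cost 1
[col 1] QU: children Q:{C}, U:{A} ∪→ {A,C}; cost 1
[col 1] NQU: children N:{C}, QU:{A,C} ∩→ {C}; cost 0
[col 1] INQU: children I:{T}, NQU:{C} ∪→ {C,T}; cost 1
[col 1] EHINQU: children EH:{G,T}, INQU:{C,T} ∩→ {T}; cost 0
[col 2] EH: children E:{T}, H:{T} ∩→ {T}; cost 0
[col 2] QU: children Q:{C}, U:{G} ∪→ {C,G}; cost 1
[col 2] NQU: children N:{A}, QU:{C,G} ∪→ {A,C,G}; cost 1
[col 2] INQU: children I:{C}, NQU:{A,C,G} ∩→ {C}; cost 0
[col 2] EHINQU: children EH:{T}, INQU:{C} ∪→ {C,T}; cost 1
[col 3] EH: children E:{G}, H:{T} ∪→ {G,T}; cost 1
[col 3] QU: children Q:{T}, U:{A} ∪→ {A,T}; cost 1
[col 3] NQU: children N:{C}, QU:{A,T} ∪→ {A,C,T}; cost 1
[col 3] INQU: children I:{T}, NQU:{A,C,T} ∩→ {T}; cost 0
[col 3] EHINQU: children EH:{G,T}, INQU:{T} ∩→ {T}; cost 0
[col 4] EH: children E:{C}, H:{T} ∪→ {C,T}; cost 1
[col 4] QU: children Q:{T}, U:{G} ∪→ {G,T}; cost 1
[col 4] NQU: children N:{C}, QU:{G,T} ∪→ {C,G,T}; cost 1
[col 4] INQU: children I:{T}, NQU:{C,G,T} ∩→ {T}; cost 0
[col 4] EHINQU: children EH:{C,T}, INQU:{T} ∩→ {T}; cost 0
[col 5] EH: children E:{G}, H:{T} ∪→ {G,T}; cost 1
[col 5] QU: children Q:{G}, U:{C} ∪→ {C,G}; cost 1
[col 5] NQU: children N:{T}, QU:{C,G} ∪→ {C,G,T}; cost 1
[col 5] INQU: children I:{C}, NQU:{C,G,T} ∩→ {C}; cost 0
[col 5] EHINQU: children EH:{G,T}, INQU:{C} ∪→ {C,G,T}; cost 1
[col 6] EH: children E:{T}, H:{A} ∪→ {A,T}; cost 1
[col 6] QU: children Q:{C}, U:{G} ∪→ {C,G}; cost 1
[col 6] NQU: children N:{T}, QU:{C,G} ∪→ {C,G,T}; cost 1
[col 6] INQU: children I:{G}, NQU:{C,G,T} ∩→ {G}; cost 0
[col 6] EHINQU: children EH:{A,T}, INQU:{G} ∪→ {A,G,T}; cost 1
[col 7] EH: children E:{T}, H:{A} ∪→ {A,T}; cost 1
[col 7] QU: children Q:{G}, U:{G} ∩→ {G}; cost 0
[col 7] NQU: children N:{A}, QU:{G} ∪→ {A,G}; cost 1
[col 7] INQU: children I:{C}, NQU:{A,G} ∪→ {A,C,G}; cost 1
[col 7] EHINQU: children EH:{A,T}, INQU:{A,C,G} ∩→ {A}; cost 0
per-site changes: [3, 3, 3, 3, 3, 4, 4, 3]; total = 26

3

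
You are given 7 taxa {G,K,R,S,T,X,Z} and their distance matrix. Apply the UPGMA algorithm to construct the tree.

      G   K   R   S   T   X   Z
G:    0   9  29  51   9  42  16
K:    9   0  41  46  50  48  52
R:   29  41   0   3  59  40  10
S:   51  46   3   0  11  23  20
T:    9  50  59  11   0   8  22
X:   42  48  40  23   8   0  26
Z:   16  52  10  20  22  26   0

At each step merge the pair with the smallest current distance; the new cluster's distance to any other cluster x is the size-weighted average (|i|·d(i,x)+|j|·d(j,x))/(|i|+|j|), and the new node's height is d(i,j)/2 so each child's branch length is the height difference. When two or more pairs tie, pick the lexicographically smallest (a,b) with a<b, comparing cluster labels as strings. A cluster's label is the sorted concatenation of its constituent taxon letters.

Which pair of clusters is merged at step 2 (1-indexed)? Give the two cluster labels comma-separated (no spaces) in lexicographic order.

step 1: merge (R,S) at d=3; branch lengths R→3/2, S→3/2; new cluster RS
  updated: d(G,RS)=40, d(K,RS)=87/2, d(RS,T)=35, d(RS,X)=63/2, d(RS,Z)=15
step 2: merge (T,X) at d=8; branch lengths T→4, X→4; new cluster TX
  updated: d(G,TX)=51/2, d(K,TX)=49, d(RS,TX)=133/4, d(TX,Z)=24
step 3: merge (G,K) at d=9; branch lengths G→9/2, K→9/2; new cluster GK
  updated: d(GK,RS)=167/4, d(GK,TX)=149/4, d(GK,Z)=34
step 4: merge (RS,Z) at d=15; branch lengths RS→6, Z→15/2; new cluster RSZ
  updated: d(GK,RSZ)=235/6, d(RSZ,TX)=181/6
step 5: merge (RSZ,TX) at d=181/6; branch lengths RSZ→91/12, TX→133/12; new cluster RSTXZ
  updated: d(GK,RSTXZ)=192/5
step 6: merge (GK,RSTXZ) at d=192/5; branch lengths GK→147/10, RSTXZ→247/60; new cluster GKRSTXZ
final tree: ((G:9/2,K:9/2):147/10,(((R:3/2,S:3/2):6,Z:15/2):91/12,(T:4,X:4):133/12):247/60)
total length: 4259/60

T,X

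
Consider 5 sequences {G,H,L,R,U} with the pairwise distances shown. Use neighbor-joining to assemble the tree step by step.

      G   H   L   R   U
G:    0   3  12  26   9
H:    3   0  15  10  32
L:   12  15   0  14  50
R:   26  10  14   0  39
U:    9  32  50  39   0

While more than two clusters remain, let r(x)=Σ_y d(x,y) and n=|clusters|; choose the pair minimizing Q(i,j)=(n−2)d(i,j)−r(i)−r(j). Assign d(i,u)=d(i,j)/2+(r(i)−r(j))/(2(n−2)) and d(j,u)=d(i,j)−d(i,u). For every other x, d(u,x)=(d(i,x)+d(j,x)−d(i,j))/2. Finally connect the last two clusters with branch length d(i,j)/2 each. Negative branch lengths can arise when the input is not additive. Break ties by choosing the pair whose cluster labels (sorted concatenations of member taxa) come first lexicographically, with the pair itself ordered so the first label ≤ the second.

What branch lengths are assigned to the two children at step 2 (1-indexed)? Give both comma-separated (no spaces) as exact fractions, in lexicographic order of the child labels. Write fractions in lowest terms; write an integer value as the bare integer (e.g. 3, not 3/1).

step 1: merge (G,U) at d=9, Q=-153; branch lengths G→-53/6, U→107/6; new cluster GU
  updated: d(GU,H)=13, d(GU,L)=53/2, d(GU,R)=28
step 2: merge (GU,H) at d=13, Q=-159/2; branch lengths GU→111/8, H→-7/8; new cluster GHU
  updated: d(GHU,L)=57/4, d(GHU,R)=25/2
step 3: merge (GHU,L) at d=57/4, Q=-163/4; branch lengths GHU→51/8, L→63/8; new cluster GHLU
  updated: d(GHLU,R)=49/8
step 4: merge (GHLU,R) at d=49/8; branch lengths GHLU→49/16, R→49/16; new cluster GHLRU
final tree: ((((G:-53/6,U:107/6):111/8,H:-7/8):51/8,L:63/8):49/16,R:49/16)
total length: 339/8

111/8,-7/8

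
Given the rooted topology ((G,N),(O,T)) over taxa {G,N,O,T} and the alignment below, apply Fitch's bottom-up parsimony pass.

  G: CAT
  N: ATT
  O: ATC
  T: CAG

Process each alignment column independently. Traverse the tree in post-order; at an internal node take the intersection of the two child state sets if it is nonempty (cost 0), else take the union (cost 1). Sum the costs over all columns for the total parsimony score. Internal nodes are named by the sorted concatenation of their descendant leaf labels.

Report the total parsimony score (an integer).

6

site 0, node GN: G={C} ∪ N={A} → {A,C} (+1)
site 0, node OT: O={A} ∪ T={C} → {A,C} (+1)
site 0, node GNOT: GN={A,C} ∩ OT={A,C} → {A,C} (+0)
site 1, node GN: G={A} ∪ N={T} → {A,T} (+1)
site 1, node OT: O={T} ∪ T={A} → {A,T} (+1)
site 1, node GNOT: GN={A,T} ∩ OT={A,T} → {A,T} (+0)
site 2, node GN: G={T} ∩ N={T} → {T} (+0)
site 2, node OT: O={C} ∪ T={G} → {C,G} (+1)
site 2, node GNOT: GN={T} ∪ OT={C,G} → {C,G,T} (+1)
per-site changes: [2, 2, 2]; total = 6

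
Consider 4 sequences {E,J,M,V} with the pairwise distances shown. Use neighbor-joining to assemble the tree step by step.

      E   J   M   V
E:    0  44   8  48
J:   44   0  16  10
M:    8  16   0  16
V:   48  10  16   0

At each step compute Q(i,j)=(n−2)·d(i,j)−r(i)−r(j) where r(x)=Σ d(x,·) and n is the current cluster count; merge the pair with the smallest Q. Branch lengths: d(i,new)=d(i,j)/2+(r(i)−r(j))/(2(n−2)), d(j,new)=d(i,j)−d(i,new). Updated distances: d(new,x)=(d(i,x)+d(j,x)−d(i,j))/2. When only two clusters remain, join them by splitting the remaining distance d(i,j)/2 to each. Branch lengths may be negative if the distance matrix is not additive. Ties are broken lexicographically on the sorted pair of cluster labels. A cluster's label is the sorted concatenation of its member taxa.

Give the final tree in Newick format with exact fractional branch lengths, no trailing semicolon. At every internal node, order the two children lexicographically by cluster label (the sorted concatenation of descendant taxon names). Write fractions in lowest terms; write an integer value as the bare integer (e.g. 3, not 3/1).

(((E:19,M:-11):22,J:4):3,V:3)

1. join E+M (d=8, Q=-124) ⇒ EM; edges |E|=19, |M|=-11
  updated: d(EM,J)=26, d(EM,V)=28
2. join EM+J (d=26, Q=-64) ⇒ EJM; edges |EM|=22, |J|=4
  updated: d(EJM,V)=6
3. join EJM+V (d=6) ⇒ EJMV; edges |EJM|=3, |V|=3
final tree: (((E:19,M:-11):22,J:4):3,V:3)
total length: 40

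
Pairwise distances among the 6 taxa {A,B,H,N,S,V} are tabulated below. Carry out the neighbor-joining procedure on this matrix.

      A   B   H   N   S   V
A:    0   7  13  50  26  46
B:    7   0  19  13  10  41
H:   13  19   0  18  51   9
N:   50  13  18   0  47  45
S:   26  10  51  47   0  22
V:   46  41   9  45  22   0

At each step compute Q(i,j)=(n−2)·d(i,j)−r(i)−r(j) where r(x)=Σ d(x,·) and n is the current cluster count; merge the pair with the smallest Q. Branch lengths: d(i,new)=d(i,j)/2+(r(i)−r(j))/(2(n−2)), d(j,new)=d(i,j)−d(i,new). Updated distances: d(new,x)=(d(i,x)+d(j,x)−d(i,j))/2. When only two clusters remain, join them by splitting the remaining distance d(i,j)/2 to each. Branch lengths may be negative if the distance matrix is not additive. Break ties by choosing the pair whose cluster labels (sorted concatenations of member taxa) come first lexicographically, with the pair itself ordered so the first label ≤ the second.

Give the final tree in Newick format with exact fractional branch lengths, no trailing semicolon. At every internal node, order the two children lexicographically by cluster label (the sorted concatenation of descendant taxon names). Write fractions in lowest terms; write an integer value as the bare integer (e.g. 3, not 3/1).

(((A:47/4,S:57/4):7/8,B:-43/8):89/16,((H:-17/8,V:89/8):107/12,N:217/12):89/16)

step 1: merge (H,V) at d=9, Q=-237; branch lengths H→-17/8, V→89/8; new cluster HV
  updated: d(A,HV)=25, d(B,HV)=51/2, d(HV,N)=27, d(HV,S)=32
step 2: merge (HV,N) at d=27, Q=-331/2; branch lengths HV→107/12, N→217/12; new cluster HNV
  updated: d(A,HNV)=24, d(B,HNV)=23/4, d(HNV,S)=26
step 3: merge (A,S) at d=26, Q=-67; branch lengths A→47/4, S→57/4; new cluster AS
  updated: d(AS,B)=-9/2, d(AS,HNV)=12
step 4: merge (AS,B) at d=-9/2, Q=-53/4; branch lengths AS→7/8, B→-43/8; new cluster ABS
  updated: d(ABS,HNV)=89/8
step 5: merge (ABS,HNV) at d=89/8; branch lengths ABS→89/16, HNV→89/16; new cluster ABHNSV
final tree: (((A:47/4,S:57/4):7/8,B:-43/8):89/16,((H:-17/8,V:89/8):107/12,N:217/12):89/16)
total length: 549/8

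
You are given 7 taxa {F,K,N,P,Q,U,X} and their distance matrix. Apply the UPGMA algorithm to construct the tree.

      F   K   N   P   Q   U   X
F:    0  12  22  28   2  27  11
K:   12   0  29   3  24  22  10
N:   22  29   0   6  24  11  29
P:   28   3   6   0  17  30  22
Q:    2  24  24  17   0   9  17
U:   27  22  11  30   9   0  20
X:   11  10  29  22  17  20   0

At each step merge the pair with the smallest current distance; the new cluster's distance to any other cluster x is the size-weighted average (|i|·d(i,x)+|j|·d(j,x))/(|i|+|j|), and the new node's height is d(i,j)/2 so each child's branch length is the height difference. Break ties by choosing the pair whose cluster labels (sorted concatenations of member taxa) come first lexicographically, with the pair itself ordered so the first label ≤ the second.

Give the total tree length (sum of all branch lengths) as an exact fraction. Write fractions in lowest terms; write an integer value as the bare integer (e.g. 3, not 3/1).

2773/60

iteration 1: select F,Q (d=2); attach at lengths (1, 1); label the merged cluster FQ
  updated: d(FQ,K)=18, d(FQ,N)=23, d(FQ,P)=45/2, d(FQ,U)=18, d(FQ,X)=14
iteration 2: select K,P (d=3); attach at lengths (3/2, 3/2); label the merged cluster KP
  updated: d(FQ,KP)=81/4, d(KP,N)=35/2, d(KP,U)=26, d(KP,X)=16
iteration 3: select N,U (d=11); attach at lengths (11/2, 11/2); label the merged cluster NU
  updated: d(FQ,NU)=41/2, d(KP,NU)=87/4, d(NU,X)=49/2
iteration 4: select FQ,X (d=14); attach at lengths (6, 7); label the merged cluster FQX
  updated: d(FQX,KP)=113/6, d(FQX,NU)=131/6
iteration 5: select FQX,KP (d=113/6); attach at lengths (29/12, 95/12); label the merged cluster FKPQX
  updated: d(FKPQX,NU)=109/5
iteration 6: select FKPQX,NU (d=109/5); attach at lengths (89/60, 27/5); label the merged cluster FKNPQUX
final tree: ((((F:1,Q:1):6,X:7):29/12,(K:3/2,P:3/2):95/12):89/60,(N:11/2,U:11/2):27/5)
total length: 2773/60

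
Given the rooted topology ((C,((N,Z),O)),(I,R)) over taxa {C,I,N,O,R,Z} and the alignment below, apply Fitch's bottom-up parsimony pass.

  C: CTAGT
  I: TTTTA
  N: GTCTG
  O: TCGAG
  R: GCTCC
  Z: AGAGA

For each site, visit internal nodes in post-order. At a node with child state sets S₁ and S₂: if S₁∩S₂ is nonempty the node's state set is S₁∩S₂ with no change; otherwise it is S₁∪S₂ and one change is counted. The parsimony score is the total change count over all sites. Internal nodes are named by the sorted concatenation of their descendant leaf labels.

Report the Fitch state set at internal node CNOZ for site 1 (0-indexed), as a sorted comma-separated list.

[col 0] NZ: children N:{G}, Z:{A} ∪→ {A,G}; cost 1
[col 0] NOZ: children NZ:{A,G}, O:{T} ∪→ {A,G,T}; cost 1
[col 0] CNOZ: children C:{C}, NOZ:{A,G,T} ∪→ {A,C,G,T}; cost 1
[col 0] IR: children I:{T}, R:{G} ∪→ {G,T}; cost 1
[col 0] CINORZ: children CNOZ:{A,C,G,T}, IR:{G,T} ∩→ {G,T}; cost 0
[col 1] NZ: children N:{T}, Z:{G} ∪→ {G,T}; cost 1
[col 1] NOZ: children NZ:{G,T}, O:{C} ∪→ {C,G,T}; cost 1
[col 1] CNOZ: children C:{T}, NOZ:{C,G,T} ∩→ {T}; cost 0
[col 1] IR: children I:{T}, R:{C} ∪→ {C,T}; cost 1
[col 1] CINORZ: children CNOZ:{T}, IR:{C,T} ∩→ {T}; cost 0
[col 2] NZ: children N:{C}, Z:{A} ∪→ {A,C}; cost 1
[col 2] NOZ: children NZ:{A,C}, O:{G} ∪→ {A,C,G}; cost 1
[col 2] CNOZ: children C:{A}, NOZ:{A,C,G} ∩→ {A}; cost 0
[col 2] IR: children I:{T}, R:{T} ∩→ {T}; cost 0
[col 2] CINORZ: children CNOZ:{A}, IR:{T} ∪→ {A,T}; cost 1
[col 3] NZ: children N:{T}, Z:{G} ∪→ {G,T}; cost 1
[col 3] NOZ: children NZ:{G,T}, O:{A} ∪→ {A,G,T}; cost 1
[col 3] CNOZ: children C:{G}, NOZ:{A,G,T} ∩→ {G}; cost 0
[col 3] IR: children I:{T}, R:{C} ∪→ {C,T}; cost 1
[col 3] CINORZ: children CNOZ:{G}, IR:{C,T} ∪→ {C,G,T}; cost 1
[col 4] NZ: children N:{G}, Z:{A} ∪→ {A,G}; cost 1
[col 4] NOZ: children NZ:{A,G}, O:{G} ∩→ {G}; cost 0
[col 4] CNOZ: children C:{T}, NOZ:{G} ∪→ {G,T}; cost 1
[col 4] IR: children I:{A}, R:{C} ∪→ {A,C}; cost 1
[col 4] CINORZ: children CNOZ:{G,T}, IR:{A,C} ∪→ {A,C,G,T}; cost 1
per-site changes: [4, 3, 3, 4, 4]; total = 18

T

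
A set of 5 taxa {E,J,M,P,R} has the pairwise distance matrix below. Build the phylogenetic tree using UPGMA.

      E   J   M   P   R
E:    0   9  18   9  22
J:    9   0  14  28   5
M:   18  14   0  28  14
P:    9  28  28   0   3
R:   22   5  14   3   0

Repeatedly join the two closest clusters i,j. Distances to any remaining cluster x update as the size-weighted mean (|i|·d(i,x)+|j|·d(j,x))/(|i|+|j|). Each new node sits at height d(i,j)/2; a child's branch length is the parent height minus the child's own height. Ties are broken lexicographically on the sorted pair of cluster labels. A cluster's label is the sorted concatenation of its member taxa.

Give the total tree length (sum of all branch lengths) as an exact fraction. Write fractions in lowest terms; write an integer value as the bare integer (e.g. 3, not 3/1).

95/3

step 1: merge (P,R) at d=3; branch lengths P→3/2, R→3/2; new cluster PR
  updated: d(E,PR)=31/2, d(J,PR)=33/2, d(M,PR)=21
step 2: merge (E,J) at d=9; branch lengths E→9/2, J→9/2; new cluster EJ
  updated: d(EJ,M)=16, d(EJ,PR)=16
step 3: merge (EJ,M) at d=16; branch lengths EJ→7/2, M→8; new cluster EJM
  updated: d(EJM,PR)=53/3
step 4: merge (EJM,PR) at d=53/3; branch lengths EJM→5/6, PR→22/3; new cluster EJMPR
final tree: (((E:9/2,J:9/2):7/2,M:8):5/6,(P:3/2,R:3/2):22/3)
total length: 95/3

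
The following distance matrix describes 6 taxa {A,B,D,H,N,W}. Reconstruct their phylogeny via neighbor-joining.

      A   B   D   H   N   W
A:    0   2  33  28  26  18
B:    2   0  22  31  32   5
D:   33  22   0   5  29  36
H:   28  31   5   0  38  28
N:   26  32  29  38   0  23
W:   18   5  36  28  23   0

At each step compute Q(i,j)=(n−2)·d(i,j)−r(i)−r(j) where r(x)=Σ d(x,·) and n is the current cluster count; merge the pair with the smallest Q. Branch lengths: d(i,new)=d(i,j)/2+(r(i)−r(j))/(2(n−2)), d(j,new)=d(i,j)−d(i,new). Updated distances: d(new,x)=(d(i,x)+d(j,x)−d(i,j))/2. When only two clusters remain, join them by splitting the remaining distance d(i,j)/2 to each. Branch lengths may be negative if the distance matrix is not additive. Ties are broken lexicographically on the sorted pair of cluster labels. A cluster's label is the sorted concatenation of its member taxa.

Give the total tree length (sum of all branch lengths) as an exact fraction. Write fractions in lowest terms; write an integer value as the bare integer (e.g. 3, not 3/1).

1. join D+H (d=5, Q=-235) ⇒ DH; edges |D|=15/8, |H|=25/8
  updated: d(A,DH)=28, d(B,DH)=24, d(DH,N)=31, d(DH,W)=59/2
2. join DH+N (d=31, Q=-263/2) ⇒ DHN; edges |DH|=187/12, |N|=185/12
  updated: d(A,DHN)=23/2, d(B,DHN)=25/2, d(DHN,W)=43/4
3. join A+B (d=2, Q=-47) ⇒ AB; edges |A|=4, |B|=-2
  updated: d(AB,DHN)=11, d(AB,W)=21/2
4. join AB+DHN (d=11, Q=-129/4) ⇒ ABDHN; edges |AB|=43/8, |DHN|=45/8
  updated: d(ABDHN,W)=41/8
5. join ABDHN+W (d=41/8) ⇒ ABDHNW; edges |ABDHN|=41/16, |W|=41/16
final tree: (((A:4,B:-2):43/8,((D:15/8,H:25/8):187/12,N:185/12):45/8):41/16,W:41/16)
total length: 433/8

433/8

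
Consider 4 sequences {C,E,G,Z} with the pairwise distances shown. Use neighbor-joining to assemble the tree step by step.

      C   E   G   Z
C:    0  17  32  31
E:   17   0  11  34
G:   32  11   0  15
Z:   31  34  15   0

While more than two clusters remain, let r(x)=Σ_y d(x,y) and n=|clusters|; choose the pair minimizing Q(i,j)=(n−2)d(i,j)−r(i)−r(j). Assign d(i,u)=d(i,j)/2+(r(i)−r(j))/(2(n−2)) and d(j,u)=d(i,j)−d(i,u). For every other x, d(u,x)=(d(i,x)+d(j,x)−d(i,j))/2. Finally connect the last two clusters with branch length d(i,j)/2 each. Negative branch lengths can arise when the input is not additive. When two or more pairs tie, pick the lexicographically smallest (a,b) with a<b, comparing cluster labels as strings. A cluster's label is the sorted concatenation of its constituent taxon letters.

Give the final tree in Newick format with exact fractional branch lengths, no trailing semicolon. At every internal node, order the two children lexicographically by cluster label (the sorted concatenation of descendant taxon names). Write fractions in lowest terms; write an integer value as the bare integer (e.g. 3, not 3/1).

(((C:13,E:4):11,G:2):13/2,Z:13/2)

iteration 1: select C,E (d=17, Q=-108); attach at lengths (13, 4); label the merged cluster CE
  updated: d(CE,G)=13, d(CE,Z)=24
iteration 2: select CE,G (d=13, Q=-52); attach at lengths (11, 2); label the merged cluster CEG
  updated: d(CEG,Z)=13
iteration 3: select CEG,Z (d=13); attach at lengths (13/2, 13/2); label the merged cluster CEGZ
final tree: (((C:13,E:4):11,G:2):13/2,Z:13/2)
total length: 43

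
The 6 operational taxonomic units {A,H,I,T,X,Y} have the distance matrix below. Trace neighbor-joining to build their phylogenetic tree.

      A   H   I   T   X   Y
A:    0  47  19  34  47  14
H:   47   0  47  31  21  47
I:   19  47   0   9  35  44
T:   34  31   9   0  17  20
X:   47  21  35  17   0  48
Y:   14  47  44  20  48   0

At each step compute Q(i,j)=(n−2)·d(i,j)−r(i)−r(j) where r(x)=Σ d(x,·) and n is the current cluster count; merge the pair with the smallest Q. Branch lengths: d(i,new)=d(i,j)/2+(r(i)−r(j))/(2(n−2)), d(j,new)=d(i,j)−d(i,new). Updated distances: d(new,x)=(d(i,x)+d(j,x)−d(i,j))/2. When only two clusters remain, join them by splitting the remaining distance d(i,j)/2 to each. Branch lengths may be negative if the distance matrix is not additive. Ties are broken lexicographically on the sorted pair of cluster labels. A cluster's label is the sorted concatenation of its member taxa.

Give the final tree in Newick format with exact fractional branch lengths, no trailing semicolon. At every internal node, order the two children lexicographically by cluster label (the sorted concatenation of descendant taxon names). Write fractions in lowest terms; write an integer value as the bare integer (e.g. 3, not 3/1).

step 1: merge (A,Y) at d=14, Q=-278; branch lengths A→11/2, Y→17/2; new cluster AY
  updated: d(AY,H)=40, d(AY,I)=49/2, d(AY,T)=20, d(AY,X)=81/2
step 2: merge (H,X) at d=21, Q=-379/2; branch lengths H→59/4, X→25/4; new cluster HX
  updated: d(AY,HX)=119/4, d(HX,I)=61/2, d(HX,T)=27/2
step 3: merge (AY,I) at d=49/2, Q=-357/4; branch lengths AY→237/16, I→155/16; new cluster AIY
  updated: d(AIY,HX)=143/8, d(AIY,T)=9/4
step 4: merge (AIY,HX) at d=143/8, Q=-269/8; branch lengths AIY→53/16, HX→233/16; new cluster AHIXY
  updated: d(AHIXY,T)=-17/16
step 5: merge (AHIXY,T) at d=-17/16; branch lengths AHIXY→-17/32, T→-17/32; new cluster AHITXY
final tree: ((((A:11/2,Y:17/2):237/16,I:155/16):53/16,(H:59/4,X:25/4):233/16):-17/32,T:-17/32)
total length: 1221/16

((((A:11/2,Y:17/2):237/16,I:155/16):53/16,(H:59/4,X:25/4):233/16):-17/32,T:-17/32)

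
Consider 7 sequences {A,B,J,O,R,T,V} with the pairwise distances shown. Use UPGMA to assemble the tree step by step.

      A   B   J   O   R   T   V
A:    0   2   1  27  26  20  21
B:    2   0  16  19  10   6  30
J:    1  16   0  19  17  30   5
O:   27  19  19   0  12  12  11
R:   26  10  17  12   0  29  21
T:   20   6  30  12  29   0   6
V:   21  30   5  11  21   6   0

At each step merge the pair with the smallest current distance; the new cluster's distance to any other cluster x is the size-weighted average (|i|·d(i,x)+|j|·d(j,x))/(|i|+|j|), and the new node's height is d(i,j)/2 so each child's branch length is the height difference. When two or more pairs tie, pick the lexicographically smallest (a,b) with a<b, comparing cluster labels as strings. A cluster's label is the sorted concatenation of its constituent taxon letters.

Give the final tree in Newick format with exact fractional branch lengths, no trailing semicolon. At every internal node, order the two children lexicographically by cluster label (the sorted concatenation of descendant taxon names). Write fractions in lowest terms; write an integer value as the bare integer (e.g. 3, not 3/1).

step 1: merge (A,J) at d=1; branch lengths A→1/2, J→1/2; new cluster AJ
  updated: d(AJ,B)=9, d(AJ,O)=23, d(AJ,R)=43/2, d(AJ,T)=25, d(AJ,V)=13
step 2: merge (B,T) at d=6; branch lengths B→3, T→3; new cluster BT
  updated: d(AJ,BT)=17, d(BT,O)=31/2, d(BT,R)=39/2, d(BT,V)=18
step 3: merge (O,V) at d=11; branch lengths O→11/2, V→11/2; new cluster OV
  updated: d(AJ,OV)=18, d(BT,OV)=67/4, d(OV,R)=33/2
step 4: merge (OV,R) at d=33/2; branch lengths OV→11/4, R→33/4; new cluster ORV
  updated: d(AJ,ORV)=115/6, d(BT,ORV)=53/3
step 5: merge (AJ,BT) at d=17; branch lengths AJ→8, BT→11/2; new cluster ABJT
  updated: d(ABJT,ORV)=221/12
step 6: merge (ABJT,ORV) at d=221/12; branch lengths ABJT→17/24, ORV→23/24; new cluster ABJORTV
final tree: (((A:1/2,J:1/2):8,(B:3,T:3):11/2):17/24,((O:11/2,V:11/2):11/4,R:33/4):23/24)
total length: 265/6

(((A:1/2,J:1/2):8,(B:3,T:3):11/2):17/24,((O:11/2,V:11/2):11/4,R:33/4):23/24)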